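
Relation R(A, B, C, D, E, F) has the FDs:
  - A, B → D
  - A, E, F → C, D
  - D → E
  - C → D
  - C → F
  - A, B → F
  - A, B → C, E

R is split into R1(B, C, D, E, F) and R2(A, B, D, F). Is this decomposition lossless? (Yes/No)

The shared attributes are {B, D, F} and {B, D, F}⁺ = {B, D, E, F}.
R1 ⊄ {B, D, E, F} and R2 ⊄ {B, D, E, F}, so the split is lossy.

No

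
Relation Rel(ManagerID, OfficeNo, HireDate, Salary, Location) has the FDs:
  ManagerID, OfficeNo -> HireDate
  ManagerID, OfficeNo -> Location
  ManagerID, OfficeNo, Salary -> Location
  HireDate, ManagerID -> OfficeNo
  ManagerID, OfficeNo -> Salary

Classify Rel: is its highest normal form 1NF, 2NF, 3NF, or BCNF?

BCNF

Candidate keys: {HireDate, ManagerID}, {ManagerID, OfficeNo}. Prime attributes: {HireDate, ManagerID, OfficeNo}.
The left-hand side of every FD is a superkey, so BCNF is satisfied.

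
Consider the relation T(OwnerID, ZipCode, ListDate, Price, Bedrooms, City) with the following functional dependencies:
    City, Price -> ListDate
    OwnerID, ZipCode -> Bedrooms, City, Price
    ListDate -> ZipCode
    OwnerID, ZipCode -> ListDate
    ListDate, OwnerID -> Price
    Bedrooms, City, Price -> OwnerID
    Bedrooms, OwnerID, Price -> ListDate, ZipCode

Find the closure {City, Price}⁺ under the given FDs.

{City, ListDate, Price, ZipCode}

Start with {City, Price}.
City, Price -> ListDate applies; add {ListDate} → now {City, ListDate, Price}.
ListDate -> ZipCode applies; add {ZipCode} → now {City, ListDate, Price, ZipCode}.
No further FD applies.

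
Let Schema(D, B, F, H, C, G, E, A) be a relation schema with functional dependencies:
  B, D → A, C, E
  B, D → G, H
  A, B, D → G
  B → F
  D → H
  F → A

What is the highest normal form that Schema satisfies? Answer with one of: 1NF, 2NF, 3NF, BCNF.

Candidate key: {B, D}. Prime attributes: {B, D}.
B → F: {B}⁺ = {A, B, F}, which is not all of the attributes, so the left side is not a superkey — BCNF is violated.
Because {F} is non-prime and the left side of B → F is not a superkey, the relation is not in 3NF.
Since {B} ⊂ {B, D} and {B}⁺ ⊇ {A, F} with {A, F} non-prime, there is a partial dependency; 2NF fails.

1NF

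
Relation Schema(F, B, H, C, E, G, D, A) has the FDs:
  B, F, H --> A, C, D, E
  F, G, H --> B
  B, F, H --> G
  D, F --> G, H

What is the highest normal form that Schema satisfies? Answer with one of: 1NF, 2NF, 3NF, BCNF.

BCNF

Candidate keys: {B, F, H}, {D, F}, {F, G, H}. Prime attributes: {B, D, F, G, H}.
Every FD has a superkey on the left, so the relation is in BCNF.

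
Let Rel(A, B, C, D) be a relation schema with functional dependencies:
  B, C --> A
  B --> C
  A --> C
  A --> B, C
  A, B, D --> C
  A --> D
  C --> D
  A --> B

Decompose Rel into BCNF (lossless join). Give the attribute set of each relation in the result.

{A, B, C}; {C, D}

Candidate keys of the original relation: {A}, {B}.
{A, B, C, D}: {C} determines {C, D} here but is not a superkey — split on C --> D, giving {C, D} and {A, B, C}.
{C, D}: every determinant is a superkey — BCNF.
{A, B, C}: every determinant is a superkey — BCNF.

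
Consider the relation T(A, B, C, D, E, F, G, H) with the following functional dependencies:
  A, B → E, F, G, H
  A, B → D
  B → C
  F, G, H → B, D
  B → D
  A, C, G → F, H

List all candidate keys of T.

{A} never appears on the right of any FD, so every key must include it.
Closure of {A, B} is {A, B, C, D, E, F, G, H}, the whole schema; {A, B} is a candidate key.
Closure of {A, C, G} is {A, B, C, D, E, F, G, H}, the whole schema; {A, C, G} is a candidate key.
Closure of {A, F, G, H} is {A, B, C, D, E, F, G, H}, the whole schema; {A, F, G, H} is a candidate key.
Any other superkey properly contains one of these, so there are no further candidate keys.

{A, B}, {A, C, G}, {A, F, G, H}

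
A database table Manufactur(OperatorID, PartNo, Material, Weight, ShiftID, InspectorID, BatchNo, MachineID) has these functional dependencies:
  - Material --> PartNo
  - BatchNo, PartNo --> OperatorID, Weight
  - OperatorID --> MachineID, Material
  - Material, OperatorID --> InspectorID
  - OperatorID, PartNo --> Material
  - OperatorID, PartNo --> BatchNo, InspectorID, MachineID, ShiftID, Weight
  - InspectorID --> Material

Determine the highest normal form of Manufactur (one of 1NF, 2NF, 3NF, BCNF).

3NF

Candidate keys: {BatchNo, InspectorID}, {BatchNo, Material}, {BatchNo, PartNo}, {OperatorID}. Prime attributes: {BatchNo, InspectorID, Material, OperatorID, PartNo}.
Material --> PartNo: {Material}⁺ = {Material, PartNo}, which is not all of the attributes, so the left side is not a superkey — BCNF is violated.
Its right-hand attributes {PartNo} are all prime, as are those of every other non-superkey FD — the relation is in 3NF.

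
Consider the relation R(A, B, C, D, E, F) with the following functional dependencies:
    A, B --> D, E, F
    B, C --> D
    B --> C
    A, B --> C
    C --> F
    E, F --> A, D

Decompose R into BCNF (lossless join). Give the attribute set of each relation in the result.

Candidate keys of the original relation: {A, B}, {B, E}.
Within {A, B, C, D, E, F}: {B, C}⁺ ∩ {A, B, C, D, E, F} = {B, C, D, F}, not the whole set, so B, C --> D, F violates BCNF; decompose into {B, C, D, F} and {A, B, C, E}.
Within {B, C, D, F}: {C}⁺ ∩ {B, C, D, F} = {C, F}, not the whole set, so C --> F violates BCNF; decompose into {C, F} and {B, C, D}.
{C, F} is in BCNF.
{B, C, D} is in BCNF.
Within {A, B, C, E}: {B}⁺ ∩ {A, B, C, E} = {B, C}, not the whole set, so B --> C violates BCNF; decompose into {B, C} and {A, B, E}.
{B, C} is in BCNF.
{A, B, E} is in BCNF.

{A, B, E}; {B, C, D}; {C, F}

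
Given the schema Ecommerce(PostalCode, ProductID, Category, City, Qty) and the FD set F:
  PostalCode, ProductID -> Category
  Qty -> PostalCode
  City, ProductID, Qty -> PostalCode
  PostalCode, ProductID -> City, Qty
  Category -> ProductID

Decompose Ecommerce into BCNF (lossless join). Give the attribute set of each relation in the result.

{Category, City, Qty}; {Category, ProductID}; {PostalCode, Qty}

Candidate keys of the original relation: {Category, PostalCode}, {Category, Qty}, {PostalCode, ProductID}, {ProductID, Qty}.
Within {Category, City, PostalCode, ProductID, Qty}: {Qty}⁺ ∩ {Category, City, PostalCode, ProductID, Qty} = {PostalCode, Qty}, not the whole set, so Qty -> PostalCode violates BCNF; decompose into {PostalCode, Qty} and {Category, City, ProductID, Qty}.
{PostalCode, Qty}: every determinant is a superkey — BCNF.
Within {Category, City, ProductID, Qty}: {Category}⁺ ∩ {Category, City, ProductID, Qty} = {Category, ProductID}, not the whole set, so Category -> ProductID violates BCNF; decompose into {Category, ProductID} and {Category, City, Qty}.
{Category, ProductID}: every determinant is a superkey — BCNF.
{Category, City, Qty}: every determinant is a superkey — BCNF.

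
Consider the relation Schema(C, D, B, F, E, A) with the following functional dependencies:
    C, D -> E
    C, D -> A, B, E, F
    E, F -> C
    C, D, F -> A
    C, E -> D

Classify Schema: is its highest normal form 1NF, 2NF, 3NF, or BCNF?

BCNF

Candidate keys: {C, D}, {C, E}, {E, F}. Prime attributes: {C, D, E, F}.
The left-hand side of every FD is a superkey, so BCNF is satisfied.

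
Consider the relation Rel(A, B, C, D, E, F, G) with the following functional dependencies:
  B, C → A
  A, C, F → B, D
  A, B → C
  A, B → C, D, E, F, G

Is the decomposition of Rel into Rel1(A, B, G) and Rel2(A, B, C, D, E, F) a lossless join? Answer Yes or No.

Common attributes: {A, B}; their closure is {A, B, C, D, E, F, G}.
This includes all of Rel1, so the common attributes are a superkey of Rel1 — the join is lossless.

Yes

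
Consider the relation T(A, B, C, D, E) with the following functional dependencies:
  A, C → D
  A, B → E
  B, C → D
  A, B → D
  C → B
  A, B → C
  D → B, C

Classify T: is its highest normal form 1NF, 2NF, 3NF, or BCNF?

3NF

Candidate keys: {A, B}, {A, C}, {A, D}. Prime attributes: {A, B, C, D}.
B, C → D breaks BCNF: {B, C}⁺ = {B, C, D}, so {B, C} is not a superkey.
But every attribute on its right side ({D}) is prime, and the same holds for every other non-superkey FD, so 3NF still holds.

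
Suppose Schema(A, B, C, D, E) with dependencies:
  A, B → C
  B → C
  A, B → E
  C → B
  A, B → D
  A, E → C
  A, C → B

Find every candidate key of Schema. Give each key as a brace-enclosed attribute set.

{A, B}, {A, C}, {A, E}

Attributes never on any right-hand side: {A} — every candidate key must contain it.
Closure of {A, B} is {A, B, C, D, E}, the whole schema; {A, B} is a candidate key.
Closure of {A, C} is {A, B, C, D, E}, the whole schema; {A, C} is a candidate key.
Closure of {A, E} is {A, B, C, D, E}, the whole schema; {A, E} is a candidate key.
Any other superkey properly contains one of these, so there are no further candidate keys.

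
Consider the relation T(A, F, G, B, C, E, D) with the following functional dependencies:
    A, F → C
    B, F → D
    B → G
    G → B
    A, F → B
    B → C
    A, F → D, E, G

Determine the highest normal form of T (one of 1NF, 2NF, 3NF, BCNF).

Candidate key: {A, F}. Prime attributes: {A, F}.
For B, F → D we have {B, F}⁺ = {B, C, D, F, G}; {B, F} is not a superkey, so BCNF fails.
Because {D} is non-prime and the left side of B, F → D is not a superkey, the relation is not in 3NF.
No proper subset of a key has a non-prime attribute in its closure, so there is no partial dependency; 2NF holds.

2NF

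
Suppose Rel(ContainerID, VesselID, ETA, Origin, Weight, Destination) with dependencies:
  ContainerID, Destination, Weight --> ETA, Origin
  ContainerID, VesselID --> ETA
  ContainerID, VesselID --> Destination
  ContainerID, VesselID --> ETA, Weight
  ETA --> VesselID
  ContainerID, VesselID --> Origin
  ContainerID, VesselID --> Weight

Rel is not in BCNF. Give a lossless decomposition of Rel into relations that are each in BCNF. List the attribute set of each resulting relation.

{ContainerID, Destination, ETA, Origin, Weight}; {ETA, VesselID}

Candidate keys of the original relation: {ContainerID, Destination, Weight}, {ContainerID, ETA}, {ContainerID, VesselID}.
Within {ContainerID, Destination, ETA, Origin, VesselID, Weight}: {ETA}⁺ ∩ {ContainerID, Destination, ETA, Origin, VesselID, Weight} = {ETA, VesselID}, not the whole set, so ETA --> VesselID violates BCNF; decompose into {ETA, VesselID} and {ContainerID, Destination, ETA, Origin, Weight}.
{ETA, VesselID}: every determinant is a superkey — BCNF.
{ContainerID, Destination, ETA, Origin, Weight}: every determinant is a superkey — BCNF.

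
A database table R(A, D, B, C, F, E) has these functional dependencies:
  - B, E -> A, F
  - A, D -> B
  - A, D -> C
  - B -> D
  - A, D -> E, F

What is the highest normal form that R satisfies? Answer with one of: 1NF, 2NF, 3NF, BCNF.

Candidate keys: {A, B}, {A, D}, {B, E}. Prime attributes: {A, B, D, E}.
B -> D: {B}⁺ = {B, D}, which is not all of the attributes, so the left side is not a superkey — BCNF is violated.
But every attribute on its right side ({D}) is prime, and the same holds for every other non-superkey FD, so 3NF still holds.

3NF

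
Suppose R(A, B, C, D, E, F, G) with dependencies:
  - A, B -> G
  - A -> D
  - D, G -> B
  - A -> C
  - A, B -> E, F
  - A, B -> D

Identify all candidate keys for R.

{A, B}, {A, G}

{A} never appears on the right of any FD, so every key must include it.
{A, B} is a candidate key since {A, B}⁺ = {A, B, C, D, E, F, G} covers every attribute.
{A, G} is a candidate key since {A, G}⁺ = {A, B, C, D, E, F, G} covers every attribute.
These are minimal and exhaustive — every other superkey contains one of them.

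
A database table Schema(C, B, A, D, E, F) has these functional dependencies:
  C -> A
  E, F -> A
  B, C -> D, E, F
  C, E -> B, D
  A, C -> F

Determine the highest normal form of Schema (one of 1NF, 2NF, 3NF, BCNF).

Candidate keys: {B, C}, {C, E}. Prime attributes: {B, C, E}.
C -> A breaks BCNF: {C}⁺ = {A, C, F}, so {C} is not a superkey.
C -> A has non-prime {A} on the right and a non-superkey on the left, so 3NF fails.
The proper key subset {C} of {B, C} determines non-prime {A, F}, so the relation is not even in 2NF.

1NF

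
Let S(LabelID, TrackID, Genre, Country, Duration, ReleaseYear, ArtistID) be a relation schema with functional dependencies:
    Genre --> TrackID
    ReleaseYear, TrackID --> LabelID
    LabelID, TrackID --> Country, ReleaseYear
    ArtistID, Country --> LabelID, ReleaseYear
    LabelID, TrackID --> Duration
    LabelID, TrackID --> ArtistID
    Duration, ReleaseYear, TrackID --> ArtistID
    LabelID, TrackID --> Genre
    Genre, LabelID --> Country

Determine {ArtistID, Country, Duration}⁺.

{ArtistID, Country, Duration, LabelID, ReleaseYear}

Start with {ArtistID, Country, Duration}.
ArtistID, Country --> LabelID, ReleaseYear applies; add {LabelID, ReleaseYear} → now {ArtistID, Country, Duration, LabelID, ReleaseYear}.
No further FD applies.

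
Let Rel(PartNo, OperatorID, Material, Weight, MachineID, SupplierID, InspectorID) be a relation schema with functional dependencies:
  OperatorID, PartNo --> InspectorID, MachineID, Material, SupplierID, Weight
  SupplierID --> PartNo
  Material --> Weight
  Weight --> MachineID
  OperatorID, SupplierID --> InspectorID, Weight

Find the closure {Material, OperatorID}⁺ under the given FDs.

{MachineID, Material, OperatorID, Weight}

Start with {Material, OperatorID}.
Material --> Weight applies; add {Weight} → now {Material, OperatorID, Weight}.
Weight --> MachineID applies; add {MachineID} → now {MachineID, Material, OperatorID, Weight}.
No further FD applies.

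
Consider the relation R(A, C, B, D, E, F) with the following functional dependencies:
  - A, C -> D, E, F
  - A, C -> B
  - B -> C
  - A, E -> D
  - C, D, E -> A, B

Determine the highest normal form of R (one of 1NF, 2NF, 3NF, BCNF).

Candidate keys: {A, B}, {A, C}, {B, D, E}, {C, D, E}. Prime attributes: {A, B, C, D, E}.
For B -> C we have {B}⁺ = {B, C}; {B} is not a superkey, so BCNF fails.
But every attribute on its right side ({C}) is prime, and the same holds for every other non-superkey FD, so 3NF still holds.

3NF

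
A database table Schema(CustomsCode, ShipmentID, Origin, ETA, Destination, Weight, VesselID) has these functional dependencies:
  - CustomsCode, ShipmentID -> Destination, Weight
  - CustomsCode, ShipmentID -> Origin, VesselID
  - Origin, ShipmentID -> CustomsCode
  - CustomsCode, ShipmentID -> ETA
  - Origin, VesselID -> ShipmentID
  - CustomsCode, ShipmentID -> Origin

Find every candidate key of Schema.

{CustomsCode, ShipmentID}, {Origin, ShipmentID}, {Origin, VesselID}

{CustomsCode, ShipmentID}⁺ = {CustomsCode, Destination, ETA, Origin, ShipmentID, VesselID, Weight}, which is every attribute, so {CustomsCode, ShipmentID} is a candidate key.
{Origin, ShipmentID}⁺ = {CustomsCode, Destination, ETA, Origin, ShipmentID, VesselID, Weight}, which is every attribute, so {Origin, ShipmentID} is a candidate key.
{Origin, VesselID}⁺ = {CustomsCode, Destination, ETA, Origin, ShipmentID, VesselID, Weight}, which is every attribute, so {Origin, VesselID} is a candidate key.
Any other superkey properly contains one of these, so there are no further candidate keys.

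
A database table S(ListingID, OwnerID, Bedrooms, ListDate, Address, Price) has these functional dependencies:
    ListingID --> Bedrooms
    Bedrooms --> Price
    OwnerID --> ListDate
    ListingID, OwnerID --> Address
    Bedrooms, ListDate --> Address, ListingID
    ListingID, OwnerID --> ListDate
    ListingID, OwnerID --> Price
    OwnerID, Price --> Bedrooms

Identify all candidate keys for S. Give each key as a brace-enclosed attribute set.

{OwnerID} never appears on the right of any FD, so every key must include it.
Closure of {Bedrooms, OwnerID} is {Address, Bedrooms, ListDate, ListingID, OwnerID, Price}, the whole schema; {Bedrooms, OwnerID} is a candidate key.
Closure of {ListingID, OwnerID} is {Address, Bedrooms, ListDate, ListingID, OwnerID, Price}, the whole schema; {ListingID, OwnerID} is a candidate key.
Closure of {OwnerID, Price} is {Address, Bedrooms, ListDate, ListingID, OwnerID, Price}, the whole schema; {OwnerID, Price} is a candidate key.
Any other superkey properly contains one of these, so there are no further candidate keys.

{Bedrooms, OwnerID}, {ListingID, OwnerID}, {OwnerID, Price}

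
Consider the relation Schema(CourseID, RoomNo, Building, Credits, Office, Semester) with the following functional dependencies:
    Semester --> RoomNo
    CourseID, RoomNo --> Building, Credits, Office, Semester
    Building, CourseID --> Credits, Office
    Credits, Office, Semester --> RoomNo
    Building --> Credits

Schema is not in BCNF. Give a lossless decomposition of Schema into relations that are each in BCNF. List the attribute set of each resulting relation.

{Building, CourseID, Office}; {Building, CourseID, Semester}; {Building, Credits}; {RoomNo, Semester}

Candidate keys of the original relation: {CourseID, RoomNo}, {CourseID, Semester}.
In {Building, CourseID, Credits, Office, RoomNo, Semester}, {Semester} is not a superkey ({Semester}⁺ restricted to this set is {RoomNo, Semester}), so split on Semester --> RoomNo into {RoomNo, Semester} and {Building, CourseID, Credits, Office, Semester}.
{RoomNo, Semester} is in BCNF.
In {Building, CourseID, Credits, Office, Semester}, {Building, CourseID} is not a superkey ({Building, CourseID}⁺ restricted to this set is {Building, CourseID, Credits, Office}), so split on Building, CourseID --> Credits, Office into {Building, CourseID, Credits, Office} and {Building, CourseID, Semester}.
In {Building, CourseID, Credits, Office}, {Building} is not a superkey ({Building}⁺ restricted to this set is {Building, Credits}), so split on Building --> Credits into {Building, Credits} and {Building, CourseID, Office}.
{Building, Credits} is in BCNF.
{Building, CourseID, Office} is in BCNF.
{Building, CourseID, Semester} is in BCNF.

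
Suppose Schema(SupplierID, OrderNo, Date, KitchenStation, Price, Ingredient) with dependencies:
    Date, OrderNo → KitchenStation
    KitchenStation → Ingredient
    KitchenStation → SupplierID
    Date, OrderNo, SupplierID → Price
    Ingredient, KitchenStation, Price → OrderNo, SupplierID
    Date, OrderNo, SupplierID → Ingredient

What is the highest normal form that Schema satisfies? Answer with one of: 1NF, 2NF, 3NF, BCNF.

Candidate keys: {Date, KitchenStation, Price}, {Date, OrderNo}. Prime attributes: {Date, KitchenStation, OrderNo, Price}.
KitchenStation → Ingredient: {KitchenStation}⁺ = {Ingredient, KitchenStation, SupplierID}, which is not all of the attributes, so the left side is not a superkey — BCNF is violated.
KitchenStation → Ingredient determines the non-prime attribute {Ingredient} from a non-superkey — 3NF is violated.
The proper key subset {KitchenStation} of {Date, KitchenStation, Price} determines non-prime {Ingredient, SupplierID}, so the relation is not even in 2NF.

1NF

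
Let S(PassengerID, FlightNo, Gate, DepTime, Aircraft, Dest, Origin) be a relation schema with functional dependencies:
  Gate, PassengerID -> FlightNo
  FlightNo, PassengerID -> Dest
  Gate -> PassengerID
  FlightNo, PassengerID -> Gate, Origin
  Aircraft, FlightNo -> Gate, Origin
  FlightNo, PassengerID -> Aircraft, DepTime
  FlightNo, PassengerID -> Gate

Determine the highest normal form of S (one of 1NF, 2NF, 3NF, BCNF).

Candidate keys: {Aircraft, FlightNo}, {FlightNo, PassengerID}, {Gate}. Prime attributes: {Aircraft, FlightNo, Gate, PassengerID}.
The left-hand side of every FD is a superkey, so BCNF is satisfied.

BCNF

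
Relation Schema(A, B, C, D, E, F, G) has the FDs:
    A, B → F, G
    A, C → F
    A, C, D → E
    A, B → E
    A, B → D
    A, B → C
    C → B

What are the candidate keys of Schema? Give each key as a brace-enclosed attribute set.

{A} never appears on the right of any FD, so every key must include it.
{A, B}⁺ = {A, B, C, D, E, F, G}, which is every attribute, so {A, B} is a candidate key.
{A, C}⁺ = {A, B, C, D, E, F, G}, which is every attribute, so {A, C} is a candidate key.
These are minimal and exhaustive — every other superkey contains one of them.

{A, B}, {A, C}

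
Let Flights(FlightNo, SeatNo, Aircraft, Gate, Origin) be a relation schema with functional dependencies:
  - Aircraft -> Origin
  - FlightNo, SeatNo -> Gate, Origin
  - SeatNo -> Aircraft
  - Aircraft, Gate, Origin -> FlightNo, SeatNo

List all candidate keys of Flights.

{Aircraft, Gate}⁺ = {Aircraft, FlightNo, Gate, Origin, SeatNo}, which is every attribute, so {Aircraft, Gate} is a candidate key.
{FlightNo, SeatNo}⁺ = {Aircraft, FlightNo, Gate, Origin, SeatNo}, which is every attribute, so {FlightNo, SeatNo} is a candidate key.
{Gate, SeatNo}⁺ = {Aircraft, FlightNo, Gate, Origin, SeatNo}, which is every attribute, so {Gate, SeatNo} is a candidate key.
Any other superkey properly contains one of these, so there are no further candidate keys.

{Aircraft, Gate}, {FlightNo, SeatNo}, {Gate, SeatNo}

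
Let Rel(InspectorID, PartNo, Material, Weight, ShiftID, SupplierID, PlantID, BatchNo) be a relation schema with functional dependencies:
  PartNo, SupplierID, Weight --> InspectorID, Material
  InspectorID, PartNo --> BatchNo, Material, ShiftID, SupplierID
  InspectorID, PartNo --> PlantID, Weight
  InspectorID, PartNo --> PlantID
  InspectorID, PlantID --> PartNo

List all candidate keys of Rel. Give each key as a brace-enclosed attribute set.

{InspectorID, PartNo}, {InspectorID, PlantID}, {PartNo, SupplierID, Weight}

{InspectorID, PartNo}⁺ = {BatchNo, InspectorID, Material, PartNo, PlantID, ShiftID, SupplierID, Weight} — all of the relation — so {InspectorID, PartNo} is a candidate key.
{InspectorID, PlantID}⁺ = {BatchNo, InspectorID, Material, PartNo, PlantID, ShiftID, SupplierID, Weight} — all of the relation — so {InspectorID, PlantID} is a candidate key.
{PartNo, SupplierID, Weight}⁺ = {BatchNo, InspectorID, Material, PartNo, PlantID, ShiftID, SupplierID, Weight} — all of the relation — so {PartNo, SupplierID, Weight} is a candidate key.
Any other superkey properly contains one of these, so there are no further candidate keys.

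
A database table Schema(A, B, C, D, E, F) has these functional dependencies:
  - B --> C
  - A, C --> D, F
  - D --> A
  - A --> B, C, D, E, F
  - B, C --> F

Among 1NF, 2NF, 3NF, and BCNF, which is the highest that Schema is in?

Candidate keys: {A}, {D}. Prime attributes: {A, D}.
For B --> C we have {B}⁺ = {B, C, F}; {B} is not a superkey, so BCNF fails.
Because {C} is non-prime and the left side of B --> C is not a superkey, the relation is not in 3NF.
Every candidate key is a single attribute, so no partial dependency is possible; 2NF holds.

2NF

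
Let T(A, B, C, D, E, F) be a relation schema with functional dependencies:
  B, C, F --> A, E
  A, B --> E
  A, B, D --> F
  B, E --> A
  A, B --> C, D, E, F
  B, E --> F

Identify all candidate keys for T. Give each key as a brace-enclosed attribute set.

{A, B}, {B, C, F}, {B, E}

Attributes never on any right-hand side: {B} — every candidate key must contain it.
{A, B} is a candidate key since {A, B}⁺ = {A, B, C, D, E, F} covers every attribute.
{B, E} is a candidate key since {B, E}⁺ = {A, B, C, D, E, F} covers every attribute.
{B, C, F} is a candidate key since {B, C, F}⁺ = {A, B, C, D, E, F} covers every attribute.
No proper subset of any of these is a key, and no other minimal superkey exists.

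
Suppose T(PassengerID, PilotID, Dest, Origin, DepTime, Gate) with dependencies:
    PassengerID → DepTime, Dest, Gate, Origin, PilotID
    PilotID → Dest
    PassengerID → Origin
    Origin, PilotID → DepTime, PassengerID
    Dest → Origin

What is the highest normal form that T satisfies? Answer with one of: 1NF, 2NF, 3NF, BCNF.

Candidate keys: {PassengerID}, {PilotID}. Prime attributes: {PassengerID, PilotID}.
Dest → Origin breaks BCNF: {Dest}⁺ = {Dest, Origin}, so {Dest} is not a superkey.
Dest → Origin determines the non-prime attribute {Origin} from a non-superkey — 3NF is violated.
With only single-attribute keys there can be no partial dependency, so 2NF holds.

2NF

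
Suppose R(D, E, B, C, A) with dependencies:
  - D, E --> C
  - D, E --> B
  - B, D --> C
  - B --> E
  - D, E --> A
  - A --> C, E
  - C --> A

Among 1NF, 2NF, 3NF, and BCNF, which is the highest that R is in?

Candidate keys: {A, D}, {B, D}, {C, D}, {D, E}. Prime attributes: {A, B, C, D, E}.
For B --> E we have {B}⁺ = {B, E}; {B} is not a superkey, so BCNF fails.
But every attribute on its right side ({E}) is prime, and the same holds for every other non-superkey FD, so 3NF still holds.

3NF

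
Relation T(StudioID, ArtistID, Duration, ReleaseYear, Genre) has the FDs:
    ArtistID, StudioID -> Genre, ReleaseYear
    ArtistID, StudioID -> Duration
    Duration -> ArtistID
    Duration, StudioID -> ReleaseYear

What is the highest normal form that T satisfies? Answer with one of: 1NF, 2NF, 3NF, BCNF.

3NF

Candidate keys: {ArtistID, StudioID}, {Duration, StudioID}. Prime attributes: {ArtistID, Duration, StudioID}.
For Duration -> ArtistID we have {Duration}⁺ = {ArtistID, Duration}; {Duration} is not a superkey, so BCNF fails.
But every attribute on its right side ({ArtistID}) is prime, and the same holds for every other non-superkey FD, so 3NF still holds.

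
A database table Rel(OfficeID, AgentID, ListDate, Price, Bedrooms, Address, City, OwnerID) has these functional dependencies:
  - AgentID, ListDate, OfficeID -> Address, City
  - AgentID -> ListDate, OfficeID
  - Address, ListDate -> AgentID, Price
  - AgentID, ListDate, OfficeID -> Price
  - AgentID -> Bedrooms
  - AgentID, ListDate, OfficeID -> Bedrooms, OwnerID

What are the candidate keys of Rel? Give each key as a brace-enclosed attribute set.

{AgentID}⁺ = {Address, AgentID, Bedrooms, City, ListDate, OfficeID, OwnerID, Price} — all of the relation — so {AgentID} is a candidate key.
{Address, ListDate}⁺ = {Address, AgentID, Bedrooms, City, ListDate, OfficeID, OwnerID, Price} — all of the relation — so {Address, ListDate} is a candidate key.
Any other superkey properly contains one of these, so there are no further candidate keys.

{Address, ListDate}, {AgentID}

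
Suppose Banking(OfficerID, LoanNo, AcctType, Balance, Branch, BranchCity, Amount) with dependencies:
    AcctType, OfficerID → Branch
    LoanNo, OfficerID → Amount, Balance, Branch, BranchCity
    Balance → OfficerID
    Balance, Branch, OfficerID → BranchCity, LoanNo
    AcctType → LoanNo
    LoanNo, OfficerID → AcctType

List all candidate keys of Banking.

{AcctType, Balance} is a candidate key since {AcctType, Balance}⁺ = {AcctType, Amount, Balance, Branch, BranchCity, LoanNo, OfficerID} covers every attribute.
{AcctType, OfficerID} is a candidate key since {AcctType, OfficerID}⁺ = {AcctType, Amount, Balance, Branch, BranchCity, LoanNo, OfficerID} covers every attribute.
{Balance, Branch} is a candidate key since {Balance, Branch}⁺ = {AcctType, Amount, Balance, Branch, BranchCity, LoanNo, OfficerID} covers every attribute.
{Balance, LoanNo} is a candidate key since {Balance, LoanNo}⁺ = {AcctType, Amount, Balance, Branch, BranchCity, LoanNo, OfficerID} covers every attribute.
{LoanNo, OfficerID} is a candidate key since {LoanNo, OfficerID}⁺ = {AcctType, Amount, Balance, Branch, BranchCity, LoanNo, OfficerID} covers every attribute.
No proper subset of any of these is a key, and no other minimal superkey exists.

{AcctType, Balance}, {AcctType, OfficerID}, {Balance, Branch}, {Balance, LoanNo}, {LoanNo, OfficerID}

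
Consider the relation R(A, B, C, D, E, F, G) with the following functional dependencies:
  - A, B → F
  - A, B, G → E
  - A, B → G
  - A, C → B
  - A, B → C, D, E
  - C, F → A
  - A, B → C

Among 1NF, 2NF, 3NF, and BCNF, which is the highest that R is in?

BCNF

Candidate keys: {A, B}, {A, C}, {C, F}. Prime attributes: {A, B, C, F}.
The left-hand side of every FD is a superkey, so BCNF is satisfied.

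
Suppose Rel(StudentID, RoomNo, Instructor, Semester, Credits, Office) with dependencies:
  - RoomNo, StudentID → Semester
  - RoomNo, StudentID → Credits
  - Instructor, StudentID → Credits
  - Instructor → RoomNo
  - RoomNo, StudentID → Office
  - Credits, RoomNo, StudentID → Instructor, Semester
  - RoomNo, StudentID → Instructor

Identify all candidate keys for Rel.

{StudentID} never appears on the right of any FD, so every key must include it.
{Instructor, StudentID} is a candidate key since {Instructor, StudentID}⁺ = {Credits, Instructor, Office, RoomNo, Semester, StudentID} covers every attribute.
{RoomNo, StudentID} is a candidate key since {RoomNo, StudentID}⁺ = {Credits, Instructor, Office, RoomNo, Semester, StudentID} covers every attribute.
These are minimal and exhaustive — every other superkey contains one of them.

{Instructor, StudentID}, {RoomNo, StudentID}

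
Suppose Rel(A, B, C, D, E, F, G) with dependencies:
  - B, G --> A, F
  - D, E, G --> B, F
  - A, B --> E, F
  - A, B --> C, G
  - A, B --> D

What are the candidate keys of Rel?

{A, B}⁺ = {A, B, C, D, E, F, G}, which is every attribute, so {A, B} is a candidate key.
{B, G}⁺ = {A, B, C, D, E, F, G}, which is every attribute, so {B, G} is a candidate key.
{D, E, G}⁺ = {A, B, C, D, E, F, G}, which is every attribute, so {D, E, G} is a candidate key.
Any other superkey properly contains one of these, so there are no further candidate keys.

{A, B}, {B, G}, {D, E, G}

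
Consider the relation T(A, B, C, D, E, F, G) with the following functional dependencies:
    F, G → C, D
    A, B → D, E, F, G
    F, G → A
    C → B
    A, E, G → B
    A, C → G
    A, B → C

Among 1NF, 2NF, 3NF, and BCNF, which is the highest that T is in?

Candidate keys: {A, B}, {A, C}, {A, E, G}, {F, G}. Prime attributes: {A, B, C, E, F, G}.
C → B breaks BCNF: {C}⁺ = {B, C}, so {C} is not a superkey.
Since {B} ⊆ prime attributes and every other non-superkey FD also has a prime right side, the schema is in 3NF.

3NF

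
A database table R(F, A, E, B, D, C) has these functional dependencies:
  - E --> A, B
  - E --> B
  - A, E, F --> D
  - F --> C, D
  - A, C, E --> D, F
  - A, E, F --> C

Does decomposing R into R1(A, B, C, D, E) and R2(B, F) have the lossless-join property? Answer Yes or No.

No

Common attributes: {B}; their closure is {B}.
R1 ⊄ {B} and R2 ⊄ {B}, so the split is lossy.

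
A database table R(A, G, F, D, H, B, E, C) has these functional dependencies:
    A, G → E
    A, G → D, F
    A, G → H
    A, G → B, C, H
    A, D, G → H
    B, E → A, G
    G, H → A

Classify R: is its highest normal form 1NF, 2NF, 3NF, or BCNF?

BCNF

Candidate keys: {A, G}, {B, E}, {G, H}. Prime attributes: {A, B, E, G, H}.
Each dependency's left side is a superkey — BCNF holds.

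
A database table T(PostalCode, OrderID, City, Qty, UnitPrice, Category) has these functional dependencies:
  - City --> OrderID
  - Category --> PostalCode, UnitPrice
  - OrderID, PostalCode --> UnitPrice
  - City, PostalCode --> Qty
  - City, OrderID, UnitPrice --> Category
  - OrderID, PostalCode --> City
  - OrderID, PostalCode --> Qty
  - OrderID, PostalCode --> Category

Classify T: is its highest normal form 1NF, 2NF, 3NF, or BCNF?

Candidate keys: {Category, City}, {Category, OrderID}, {City, PostalCode}, {City, UnitPrice}, {OrderID, PostalCode}. Prime attributes: {Category, City, OrderID, PostalCode, UnitPrice}.
City --> OrderID breaks BCNF: {City}⁺ = {City, OrderID}, so {City} is not a superkey.
But every attribute on its right side ({OrderID}) is prime, and the same holds for every other non-superkey FD, so 3NF still holds.

3NF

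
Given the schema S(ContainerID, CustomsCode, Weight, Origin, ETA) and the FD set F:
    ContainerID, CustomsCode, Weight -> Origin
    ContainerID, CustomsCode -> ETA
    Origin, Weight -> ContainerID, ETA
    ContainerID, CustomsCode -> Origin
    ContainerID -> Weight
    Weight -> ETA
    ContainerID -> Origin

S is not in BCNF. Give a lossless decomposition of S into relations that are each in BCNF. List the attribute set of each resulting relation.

Candidate keys of the original relation: {ContainerID, CustomsCode}, {CustomsCode, Origin, Weight}.
{ContainerID, CustomsCode, ETA, Origin, Weight}: {Origin, Weight} determines {ContainerID, ETA, Origin, Weight} here but is not a superkey — split on Origin, Weight -> ContainerID, ETA, giving {ContainerID, ETA, Origin, Weight} and {CustomsCode, Origin, Weight}.
{ContainerID, ETA, Origin, Weight}: {Weight} determines {ETA, Weight} here but is not a superkey — split on Weight -> ETA, giving {ETA, Weight} and {ContainerID, Origin, Weight}.
{ETA, Weight} is in BCNF.
{ContainerID, Origin, Weight} is in BCNF.
{CustomsCode, Origin, Weight} is in BCNF.

{ContainerID, Origin, Weight}; {CustomsCode, Origin, Weight}; {ETA, Weight}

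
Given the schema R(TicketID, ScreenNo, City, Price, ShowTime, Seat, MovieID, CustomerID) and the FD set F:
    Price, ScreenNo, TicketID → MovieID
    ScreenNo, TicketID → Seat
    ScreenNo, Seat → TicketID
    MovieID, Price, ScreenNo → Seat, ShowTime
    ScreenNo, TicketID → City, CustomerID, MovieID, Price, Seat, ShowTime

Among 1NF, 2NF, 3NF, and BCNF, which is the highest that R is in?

BCNF

Candidate keys: {MovieID, Price, ScreenNo}, {ScreenNo, Seat}, {ScreenNo, TicketID}. Prime attributes: {MovieID, Price, ScreenNo, Seat, TicketID}.
The left-hand side of every FD is a superkey, so BCNF is satisfied.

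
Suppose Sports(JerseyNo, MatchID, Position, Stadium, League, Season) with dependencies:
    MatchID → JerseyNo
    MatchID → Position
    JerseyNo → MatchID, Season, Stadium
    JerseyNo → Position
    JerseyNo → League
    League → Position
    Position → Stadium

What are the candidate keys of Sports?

{JerseyNo}, {MatchID}

{JerseyNo}⁺ = {JerseyNo, League, MatchID, Position, Season, Stadium}, which is every attribute, so {JerseyNo} is a candidate key.
{MatchID}⁺ = {JerseyNo, League, MatchID, Position, Season, Stadium}, which is every attribute, so {MatchID} is a candidate key.
These are minimal and exhaustive — every other superkey contains one of them.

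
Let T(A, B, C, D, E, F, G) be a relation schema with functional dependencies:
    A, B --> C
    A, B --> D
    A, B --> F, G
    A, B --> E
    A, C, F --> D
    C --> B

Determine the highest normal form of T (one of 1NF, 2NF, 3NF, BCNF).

3NF

Candidate keys: {A, B}, {A, C}. Prime attributes: {A, B, C}.
C --> B: {C}⁺ = {B, C}, which is not all of the attributes, so the left side is not a superkey — BCNF is violated.
Its right-hand attributes {B} are all prime, as are those of every other non-superkey FD — the relation is in 3NF.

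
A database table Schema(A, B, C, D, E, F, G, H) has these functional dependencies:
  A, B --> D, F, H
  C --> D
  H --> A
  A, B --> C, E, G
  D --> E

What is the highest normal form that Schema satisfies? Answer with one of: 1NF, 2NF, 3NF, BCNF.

Candidate keys: {A, B}, {B, H}. Prime attributes: {A, B, H}.
C --> D: {C}⁺ = {C, D, E}, which is not all of the attributes, so the left side is not a superkey — BCNF is violated.
C --> D has non-prime {D} on the right and a non-superkey on the left, so 3NF fails.
Checking every proper subset of each key, none determines a non-prime attribute — 2NF is satisfied.

2NF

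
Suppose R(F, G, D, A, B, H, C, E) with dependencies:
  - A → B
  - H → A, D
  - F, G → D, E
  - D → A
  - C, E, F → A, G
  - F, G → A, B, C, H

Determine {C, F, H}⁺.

Start with {C, F, H}.
H → A, D applies; add {A, D} → now {A, C, D, F, H}.
A → B applies; add {B} → now {A, B, C, D, F, H}.
No further FD applies.

{A, B, C, D, F, H}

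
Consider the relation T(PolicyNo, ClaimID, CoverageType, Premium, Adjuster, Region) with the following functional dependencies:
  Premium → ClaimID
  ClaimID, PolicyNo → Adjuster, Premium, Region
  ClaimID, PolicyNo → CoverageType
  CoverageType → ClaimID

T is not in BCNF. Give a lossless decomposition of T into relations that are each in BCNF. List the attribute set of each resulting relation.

Candidate keys of the original relation: {ClaimID, PolicyNo}, {CoverageType, PolicyNo}, {PolicyNo, Premium}.
Within {Adjuster, ClaimID, CoverageType, PolicyNo, Premium, Region}: {Premium}⁺ ∩ {Adjuster, ClaimID, CoverageType, PolicyNo, Premium, Region} = {ClaimID, Premium}, not the whole set, so Premium → ClaimID violates BCNF; decompose into {ClaimID, Premium} and {Adjuster, CoverageType, PolicyNo, Premium, Region}.
{ClaimID, Premium} has no BCNF violation.
{Adjuster, CoverageType, PolicyNo, Premium, Region} has no BCNF violation.

{Adjuster, CoverageType, PolicyNo, Premium, Region}; {ClaimID, Premium}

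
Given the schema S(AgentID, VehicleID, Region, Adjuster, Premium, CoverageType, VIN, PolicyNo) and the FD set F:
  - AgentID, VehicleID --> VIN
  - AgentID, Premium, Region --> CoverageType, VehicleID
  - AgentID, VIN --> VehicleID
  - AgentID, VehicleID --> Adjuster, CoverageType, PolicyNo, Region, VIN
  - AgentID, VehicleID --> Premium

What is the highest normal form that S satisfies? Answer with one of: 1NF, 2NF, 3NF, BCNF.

BCNF

Candidate keys: {AgentID, Premium, Region}, {AgentID, VIN}, {AgentID, VehicleID}. Prime attributes: {AgentID, Premium, Region, VIN, VehicleID}.
Every FD has a superkey on the left, so the relation is in BCNF.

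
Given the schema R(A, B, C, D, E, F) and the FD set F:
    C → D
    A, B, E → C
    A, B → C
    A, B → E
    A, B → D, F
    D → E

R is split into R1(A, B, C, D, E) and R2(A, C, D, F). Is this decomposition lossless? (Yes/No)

No

R1 ∩ R2 = {A, C, D}; its closure under F is {A, C, D, E}.
The closure covers neither R1 nor R2 entirely; the join is not lossless.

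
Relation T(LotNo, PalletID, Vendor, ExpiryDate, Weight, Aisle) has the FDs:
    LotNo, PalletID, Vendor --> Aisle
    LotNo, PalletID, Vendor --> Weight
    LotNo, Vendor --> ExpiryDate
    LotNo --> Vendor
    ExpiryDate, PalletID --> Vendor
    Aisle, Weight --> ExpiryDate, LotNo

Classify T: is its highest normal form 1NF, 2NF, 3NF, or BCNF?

1NF

Candidate keys: {Aisle, PalletID, Weight}, {LotNo, PalletID}. Prime attributes: {Aisle, LotNo, PalletID, Weight}.
For LotNo, Vendor --> ExpiryDate we have {LotNo, Vendor}⁺ = {ExpiryDate, LotNo, Vendor}; {LotNo, Vendor} is not a superkey, so BCNF fails.
LotNo, Vendor --> ExpiryDate determines the non-prime attribute {ExpiryDate} from a non-superkey — 3NF is violated.
The proper key subset {LotNo} of {LotNo, PalletID} determines non-prime {ExpiryDate, Vendor}, so the relation is not even in 2NF.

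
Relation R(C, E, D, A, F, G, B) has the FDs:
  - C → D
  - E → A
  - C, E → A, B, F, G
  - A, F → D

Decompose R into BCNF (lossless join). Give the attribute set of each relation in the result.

Candidate key of the original relation: {C, E}.
Within {A, B, C, D, E, F, G}: {C}⁺ ∩ {A, B, C, D, E, F, G} = {C, D}, not the whole set, so C → D violates BCNF; decompose into {C, D} and {A, B, C, E, F, G}.
{C, D} has no BCNF violation.
Within {A, B, C, E, F, G}: {E}⁺ ∩ {A, B, C, E, F, G} = {A, E}, not the whole set, so E → A violates BCNF; decompose into {A, E} and {B, C, E, F, G}.
{A, E} has no BCNF violation.
{B, C, E, F, G} has no BCNF violation.

{A, E}; {B, C, E, F, G}; {C, D}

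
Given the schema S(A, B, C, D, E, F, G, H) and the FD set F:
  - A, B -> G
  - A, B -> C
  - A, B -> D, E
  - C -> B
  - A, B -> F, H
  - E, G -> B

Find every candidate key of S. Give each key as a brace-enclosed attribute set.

No FD produces {A}, so it must be in every candidate key.
Closure of {A, B} is {A, B, C, D, E, F, G, H}, the whole schema; {A, B} is a candidate key.
Closure of {A, C} is {A, B, C, D, E, F, G, H}, the whole schema; {A, C} is a candidate key.
Closure of {A, E, G} is {A, B, C, D, E, F, G, H}, the whole schema; {A, E, G} is a candidate key.
No proper subset of any of these is a key, and no other minimal superkey exists.

{A, B}, {A, C}, {A, E, G}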